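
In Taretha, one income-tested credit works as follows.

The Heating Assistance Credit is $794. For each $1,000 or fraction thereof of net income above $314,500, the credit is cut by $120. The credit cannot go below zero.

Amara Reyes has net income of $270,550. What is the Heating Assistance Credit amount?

Heating Assistance Credit: $270,550 is at or below the $314,500 threshold, so the full $794 applies.

$794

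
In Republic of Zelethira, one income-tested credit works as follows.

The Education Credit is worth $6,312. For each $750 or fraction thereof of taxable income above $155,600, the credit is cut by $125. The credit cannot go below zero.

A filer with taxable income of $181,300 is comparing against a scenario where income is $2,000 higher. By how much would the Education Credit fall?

$250

At $181,300 — income exceeds $155,600 by $25,700, which is 35 full-or-partial $750 increments; reduction = 35 × $125 = $4,375, leaving $1,937.
At $183,300 — income exceeds $155,600 by $27,700, which is 37 full-or-partial $750 increments; reduction = 37 × $125 = $4,625, leaving $1,687.
Lost: $1,937 − $1,687 = $250.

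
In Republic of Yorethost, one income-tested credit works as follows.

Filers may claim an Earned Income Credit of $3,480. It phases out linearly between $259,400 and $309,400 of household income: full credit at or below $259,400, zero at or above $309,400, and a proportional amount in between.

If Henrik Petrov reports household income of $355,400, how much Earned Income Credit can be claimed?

Earned Income Credit: $355,400 is at or above $309,400, so the credit is $0.

$0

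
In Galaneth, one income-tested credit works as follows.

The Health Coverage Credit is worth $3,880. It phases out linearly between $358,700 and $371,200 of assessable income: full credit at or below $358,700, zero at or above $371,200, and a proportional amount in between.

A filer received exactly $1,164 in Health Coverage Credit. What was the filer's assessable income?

$1,164 is 1,164/3,880 of the full $3,880, so 2,716/3,880 of the $12,500 range has been used: income = $358,700 + $12,500 × 2,716/3,880 = $367,450.

$367,450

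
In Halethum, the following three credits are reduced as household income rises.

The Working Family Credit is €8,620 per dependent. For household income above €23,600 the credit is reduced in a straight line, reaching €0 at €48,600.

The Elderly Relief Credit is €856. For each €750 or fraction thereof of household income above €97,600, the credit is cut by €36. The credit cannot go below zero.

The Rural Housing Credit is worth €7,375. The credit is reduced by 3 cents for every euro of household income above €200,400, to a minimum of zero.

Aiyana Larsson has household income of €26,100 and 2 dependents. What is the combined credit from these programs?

Working Family Credit: base = 2 × €8,620 = €17,240. €26,100 is €2,500 into a €25,000 phase-out range, leaving 22,500/25,000 of the credit: €17,240 × 22,500/25,000 = €15,516.
Elderly Relief Credit: €26,100 is at or below the €97,600 threshold, so the full €856 applies.
Rural Housing Credit: €26,100 is at or below the €200,400 threshold, so the full €7,375 applies.
Total: €15,516 + €856 + €7,375 = €23,747.

€23,747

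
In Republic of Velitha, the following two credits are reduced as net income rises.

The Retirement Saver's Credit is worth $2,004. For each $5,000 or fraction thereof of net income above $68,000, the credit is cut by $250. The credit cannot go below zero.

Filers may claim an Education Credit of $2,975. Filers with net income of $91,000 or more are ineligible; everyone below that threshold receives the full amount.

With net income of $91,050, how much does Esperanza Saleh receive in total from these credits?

$754

Retirement Saver's Credit: income exceeds $68,000 by $23,050, which is 5 full-or-partial $5,000 increments; reduction = 5 × $250 = $1,250, leaving $754.
Education Credit: $91,050 meets or exceeds the $91,000 cutoff, so the credit is $0.
Total: $754 + $0 = $754.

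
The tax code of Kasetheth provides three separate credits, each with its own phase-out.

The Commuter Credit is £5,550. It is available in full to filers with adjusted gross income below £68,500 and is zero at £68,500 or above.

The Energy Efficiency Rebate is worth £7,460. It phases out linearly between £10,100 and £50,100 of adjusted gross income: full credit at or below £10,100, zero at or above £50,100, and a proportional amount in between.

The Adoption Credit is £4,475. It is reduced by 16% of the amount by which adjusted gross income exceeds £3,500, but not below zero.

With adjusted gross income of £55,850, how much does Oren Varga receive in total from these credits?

£5,550

Commuter Credit: £55,850 is below the £68,500 cutoff, so the full £5,550 applies.
Energy Efficiency Rebate: £55,850 is at or above £50,100, so the credit is £0.
Adoption Credit: 16% of the £52,350 excess over £3,500 is £8,376 ≥ base, so the credit is £0.
Total: £5,550 + £0 + £0 = £5,550.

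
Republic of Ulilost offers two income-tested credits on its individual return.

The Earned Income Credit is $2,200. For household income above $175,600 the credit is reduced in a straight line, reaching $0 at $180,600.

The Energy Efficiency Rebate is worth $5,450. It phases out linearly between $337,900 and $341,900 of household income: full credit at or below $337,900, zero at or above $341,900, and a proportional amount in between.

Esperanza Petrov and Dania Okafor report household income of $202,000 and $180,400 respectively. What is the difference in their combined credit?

Esperanza ($202,000): Earned Income Credit: $202,000 is at or above $180,600, so the credit is $0. Energy Efficiency Rebate: $202,000 is at or below the $337,900 threshold, so the full $5,450 applies. total $0 + $5,450 = $5,450
Dania ($180,400): Earned Income Credit: $180,400 is $4,800 into a $5,000 phase-out range, leaving 200/5,000 of the credit: $2,200 × 200/5,000 = $88. Energy Efficiency Rebate: $180,400 is at or below the $337,900 threshold, so the full $5,450 applies. total $88 + $5,450 = $5,538
Difference: |$5,450 − $5,538| = $88.

$88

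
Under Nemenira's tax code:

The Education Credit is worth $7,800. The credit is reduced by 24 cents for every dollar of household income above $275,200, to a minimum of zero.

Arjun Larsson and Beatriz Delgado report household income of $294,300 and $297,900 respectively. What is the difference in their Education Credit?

$864

Arjun ($294,300): Education Credit: 24% of the $19,100 excess over $275,200 is $4,584; credit = $7,800 − $4,584 = $3,216.
Beatriz ($297,900): Education Credit: 24% of the $22,700 excess over $275,200 is $5,448; credit = $7,800 − $5,448 = $2,352.
Difference: |$3,216 − $2,352| = $864.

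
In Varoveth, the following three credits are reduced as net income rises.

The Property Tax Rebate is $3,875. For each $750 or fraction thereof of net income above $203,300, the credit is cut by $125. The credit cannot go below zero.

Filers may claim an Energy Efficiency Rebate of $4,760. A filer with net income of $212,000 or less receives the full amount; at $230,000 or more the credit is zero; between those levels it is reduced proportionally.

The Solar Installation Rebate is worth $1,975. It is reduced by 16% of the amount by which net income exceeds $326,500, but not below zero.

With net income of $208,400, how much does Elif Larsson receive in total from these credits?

Property Tax Rebate: income exceeds $203,300 by $5,100, which is 7 full-or-partial $750 increments; reduction = 7 × $125 = $875, leaving $3,000.
Energy Efficiency Rebate: $208,400 is at or below the $212,000 threshold, so the full $4,760 applies.
Solar Installation Rebate: $208,400 is at or below the $326,500 threshold, so the full $1,975 applies.
Total: $3,000 + $4,760 + $1,975 = $9,735.

$9,735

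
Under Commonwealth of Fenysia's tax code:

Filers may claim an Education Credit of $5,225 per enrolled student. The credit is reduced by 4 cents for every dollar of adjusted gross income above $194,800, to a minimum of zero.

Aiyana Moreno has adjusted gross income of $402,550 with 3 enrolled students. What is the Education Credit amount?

Education Credit: base = 3 × $5,225 = $15,675. 4% of the $207,750 excess over $194,800 is $8,310; credit = $15,675 − $8,310 = $7,365.

$7,365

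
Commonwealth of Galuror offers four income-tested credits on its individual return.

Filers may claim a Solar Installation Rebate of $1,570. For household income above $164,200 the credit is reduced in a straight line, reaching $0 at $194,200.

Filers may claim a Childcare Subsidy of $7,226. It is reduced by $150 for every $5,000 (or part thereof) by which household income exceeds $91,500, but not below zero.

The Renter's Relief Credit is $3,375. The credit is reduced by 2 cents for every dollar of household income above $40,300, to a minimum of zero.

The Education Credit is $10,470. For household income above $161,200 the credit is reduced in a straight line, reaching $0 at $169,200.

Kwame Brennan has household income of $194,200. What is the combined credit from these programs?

Solar Installation Rebate: $194,200 is at or above $194,200, so the credit is $0.
Childcare Subsidy: income exceeds $91,500 by $102,700, which is 21 full-or-partial $5,000 increments; reduction = 21 × $150 = $3,150, leaving $4,076.
Renter's Relief Credit: 2% of the $153,900 excess over $40,300 is $3,078; credit = $3,375 − $3,078 = $297.
Education Credit: $194,200 is at or above $169,200, so the credit is $0.
Total: $0 + $4,076 + $297 + $0 = $4,373.

$4,373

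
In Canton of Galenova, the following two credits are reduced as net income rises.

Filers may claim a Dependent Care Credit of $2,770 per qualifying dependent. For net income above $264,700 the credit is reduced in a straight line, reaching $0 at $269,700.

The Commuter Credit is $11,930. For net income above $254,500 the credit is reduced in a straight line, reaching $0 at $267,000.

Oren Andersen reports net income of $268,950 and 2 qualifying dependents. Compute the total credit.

$831

Dependent Care Credit: base = 2 × $2,770 = $5,540. $268,950 is $4,250 into a $5,000 phase-out range, leaving 750/5,000 of the credit: $5,540 × 750/5,000 = $831.
Commuter Credit: $268,950 is at or above $267,000, so the credit is $0.
Total: $831 + $0 = $831.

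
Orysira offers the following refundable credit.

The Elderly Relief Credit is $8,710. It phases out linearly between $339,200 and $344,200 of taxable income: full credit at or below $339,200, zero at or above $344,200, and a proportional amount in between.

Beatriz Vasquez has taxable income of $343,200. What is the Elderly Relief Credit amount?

$1,742

Elderly Relief Credit: $343,200 is $4,000 into a $5,000 phase-out range, leaving 1,000/5,000 of the credit: $8,710 × 1,000/5,000 = $1,742.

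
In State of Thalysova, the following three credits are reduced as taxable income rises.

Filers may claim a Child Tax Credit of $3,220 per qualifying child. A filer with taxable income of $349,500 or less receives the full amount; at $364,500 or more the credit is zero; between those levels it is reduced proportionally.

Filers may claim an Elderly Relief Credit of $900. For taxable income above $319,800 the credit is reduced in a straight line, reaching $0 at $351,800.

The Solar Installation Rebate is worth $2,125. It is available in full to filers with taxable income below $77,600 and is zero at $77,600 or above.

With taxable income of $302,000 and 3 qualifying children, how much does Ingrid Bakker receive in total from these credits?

Child Tax Credit: base = 3 × $3,220 = $9,660. $302,000 is at or below the $349,500 threshold, so the full $9,660 applies.
Elderly Relief Credit: $302,000 is at or below the $319,800 threshold, so the full $900 applies.
Solar Installation Rebate: $302,000 meets or exceeds the $77,600 cutoff, so the credit is $0.
Total: $9,660 + $900 + $0 = $10,560.

$10,560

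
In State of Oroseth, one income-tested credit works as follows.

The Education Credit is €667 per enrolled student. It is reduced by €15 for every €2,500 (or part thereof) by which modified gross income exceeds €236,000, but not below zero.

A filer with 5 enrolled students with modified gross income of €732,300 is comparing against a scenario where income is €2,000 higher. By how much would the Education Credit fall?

€15

At €732,300 — base = 5 × €667 = €3,335. income exceeds €236,000 by €496,300, which is 199 full-or-partial €2,500 increments; reduction = 199 × €15 = €2,985, leaving €350.
At €734,300 — base = 5 × €667 = €3,335. income exceeds €236,000 by €498,300, which is 200 full-or-partial €2,500 increments; reduction = 200 × €15 = €3,000, leaving €335.
Lost: €350 − €335 = €15.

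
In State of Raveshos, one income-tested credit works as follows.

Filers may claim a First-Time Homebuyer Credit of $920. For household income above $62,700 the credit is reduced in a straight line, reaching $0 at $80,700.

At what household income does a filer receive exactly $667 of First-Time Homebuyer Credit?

$667 is 667/920 of the full $920, so 253/920 of the $18,000 range has been used: income = $62,700 + $18,000 × 253/920 = $67,650.

$67,650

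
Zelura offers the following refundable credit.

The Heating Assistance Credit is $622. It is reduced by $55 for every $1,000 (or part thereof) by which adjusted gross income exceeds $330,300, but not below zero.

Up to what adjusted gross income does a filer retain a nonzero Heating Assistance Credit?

After 11 increments the reduction is 11 × $55 = $605, leaving $17; one more increment wipes it out. Increment 11 ends at excess 11 × $1,000 = $11,000, so the highest qualifying income is $330,300 + $11,000 = $341,300.

$341,300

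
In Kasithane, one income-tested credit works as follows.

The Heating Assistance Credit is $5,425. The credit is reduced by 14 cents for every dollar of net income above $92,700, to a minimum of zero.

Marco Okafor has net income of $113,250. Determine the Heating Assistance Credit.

$2,548

Heating Assistance Credit: 14% of the $20,550 excess over $92,700 is $2,877; credit = $5,425 − $2,877 = $2,548.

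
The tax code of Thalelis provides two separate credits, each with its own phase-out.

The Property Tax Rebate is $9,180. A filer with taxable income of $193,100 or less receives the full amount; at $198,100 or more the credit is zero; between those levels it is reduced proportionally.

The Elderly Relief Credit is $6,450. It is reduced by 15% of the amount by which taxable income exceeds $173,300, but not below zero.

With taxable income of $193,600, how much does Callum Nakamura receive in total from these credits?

Property Tax Rebate: $193,600 is $500 into a $5,000 phase-out range, leaving 4,500/5,000 of the credit: $9,180 × 4,500/5,000 = $8,262.
Elderly Relief Credit: 15% of the $20,300 excess over $173,300 is $3,045; credit = $6,450 − $3,045 = $3,405.
Total: $8,262 + $3,405 = $11,667.

$11,667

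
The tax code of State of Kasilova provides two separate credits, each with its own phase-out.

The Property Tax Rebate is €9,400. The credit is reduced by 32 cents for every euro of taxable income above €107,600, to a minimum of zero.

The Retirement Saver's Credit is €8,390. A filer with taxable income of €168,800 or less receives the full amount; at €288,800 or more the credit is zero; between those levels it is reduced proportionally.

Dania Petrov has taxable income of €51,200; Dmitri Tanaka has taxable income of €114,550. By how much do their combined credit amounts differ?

Dania (€51,200): Property Tax Rebate: €51,200 is at or below the €107,600 threshold, so the full €9,400 applies. Retirement Saver's Credit: €51,200 is at or below the €168,800 threshold, so the full €8,390 applies. total €9,400 + €8,390 = €17,790
Dmitri (€114,550): Property Tax Rebate: 32% of the €6,950 excess over €107,600 is €2,224; credit = €9,400 − €2,224 = €7,176. Retirement Saver's Credit: €114,550 is at or below the €168,800 threshold, so the full €8,390 applies. total €7,176 + €8,390 = €15,566
Difference: |€17,790 − €15,566| = €2,224.

€2,224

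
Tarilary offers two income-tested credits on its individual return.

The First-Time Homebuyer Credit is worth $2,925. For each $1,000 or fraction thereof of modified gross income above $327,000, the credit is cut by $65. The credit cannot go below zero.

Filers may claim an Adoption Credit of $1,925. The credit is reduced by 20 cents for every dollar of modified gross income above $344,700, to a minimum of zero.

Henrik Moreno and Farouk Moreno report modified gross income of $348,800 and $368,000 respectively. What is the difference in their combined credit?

Henrik ($348,800): First-Time Homebuyer Credit: income exceeds $327,000 by $21,800, which is 22 full-or-partial $1,000 increments; reduction = 22 × $65 = $1,430, leaving $1,495. Adoption Credit: 20% of the $4,100 excess over $344,700 is $820; credit = $1,925 − $820 = $1,105. total $1,495 + $1,105 = $2,600
Farouk ($368,000): First-Time Homebuyer Credit: income exceeds $327,000 by $41,000, which is 41 full-or-partial $1,000 increments; reduction = 41 × $65 = $2,665, leaving $260. Adoption Credit: 20% of the $23,300 excess over $344,700 is $4,660 ≥ base, so the credit is $0. total $260 + $0 = $260
Difference: |$2,600 − $260| = $2,340.

$2,340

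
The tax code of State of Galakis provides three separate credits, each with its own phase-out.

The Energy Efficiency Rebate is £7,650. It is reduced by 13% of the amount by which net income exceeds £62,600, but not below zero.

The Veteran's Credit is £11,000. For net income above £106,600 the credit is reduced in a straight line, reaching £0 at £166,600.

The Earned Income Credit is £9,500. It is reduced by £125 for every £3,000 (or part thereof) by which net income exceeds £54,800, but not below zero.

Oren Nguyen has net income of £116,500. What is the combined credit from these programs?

Energy Efficiency Rebate: 13% of the £53,900 excess over £62,600 is £7,007; credit = £7,650 − £7,007 = £643.
Veteran's Credit: £116,500 is £9,900 into a £60,000 phase-out range, leaving 50,100/60,000 of the credit: £11,000 × 50,100/60,000 = £9,185.
Earned Income Credit: income exceeds £54,800 by £61,700, which is 21 full-or-partial £3,000 increments; reduction = 21 × £125 = £2,625, leaving £6,875.
Total: £643 + £9,185 + £6,875 = £16,703.

£16,703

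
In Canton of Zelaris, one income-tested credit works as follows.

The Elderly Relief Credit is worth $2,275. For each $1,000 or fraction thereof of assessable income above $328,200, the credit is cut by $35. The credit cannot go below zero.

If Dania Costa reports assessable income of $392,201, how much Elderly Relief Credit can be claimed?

$0

Elderly Relief Credit: income exceeds $328,200 by $64,001 → 65 increments × $35 = $2,275 ≥ base, so the credit is $0.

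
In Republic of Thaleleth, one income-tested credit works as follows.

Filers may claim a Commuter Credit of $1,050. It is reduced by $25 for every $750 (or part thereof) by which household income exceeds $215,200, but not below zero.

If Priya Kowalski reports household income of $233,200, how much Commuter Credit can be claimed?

$450

Commuter Credit: income exceeds $215,200 by $18,000, which is 24 full-or-partial $750 increments; reduction = 24 × $25 = $600, leaving $450.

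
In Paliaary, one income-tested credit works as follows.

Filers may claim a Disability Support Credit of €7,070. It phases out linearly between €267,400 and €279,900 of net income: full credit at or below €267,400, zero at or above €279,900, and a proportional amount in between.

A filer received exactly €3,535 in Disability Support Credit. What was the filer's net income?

€273,650

€3,535 is 3,535/7,070 of the full €7,070, so 3,535/7,070 of the €12,500 range has been used: income = €267,400 + €12,500 × 3,535/7,070 = €273,650.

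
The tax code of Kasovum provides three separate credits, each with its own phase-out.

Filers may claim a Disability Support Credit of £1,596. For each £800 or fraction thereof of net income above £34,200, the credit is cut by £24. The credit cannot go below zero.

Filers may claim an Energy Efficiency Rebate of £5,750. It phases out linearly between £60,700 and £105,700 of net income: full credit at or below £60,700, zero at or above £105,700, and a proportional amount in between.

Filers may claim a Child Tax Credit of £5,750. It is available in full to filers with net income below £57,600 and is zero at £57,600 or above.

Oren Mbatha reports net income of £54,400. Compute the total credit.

£12,472

Disability Support Credit: income exceeds £34,200 by £20,200, which is 26 full-or-partial £800 increments; reduction = 26 × £24 = £624, leaving £972.
Energy Efficiency Rebate: £54,400 is at or below the £60,700 threshold, so the full £5,750 applies.
Child Tax Credit: £54,400 is below the £57,600 cutoff, so the full £5,750 applies.
Total: £972 + £5,750 + £5,750 = £12,472.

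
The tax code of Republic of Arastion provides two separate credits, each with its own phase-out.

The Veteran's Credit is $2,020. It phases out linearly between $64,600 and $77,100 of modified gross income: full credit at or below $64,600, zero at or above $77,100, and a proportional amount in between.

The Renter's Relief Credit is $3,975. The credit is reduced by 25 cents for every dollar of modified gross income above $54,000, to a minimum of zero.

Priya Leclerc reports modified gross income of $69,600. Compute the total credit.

$1,287

Veteran's Credit: $69,600 is $5,000 into a $12,500 phase-out range, leaving 7,500/12,500 of the credit: $2,020 × 7,500/12,500 = $1,212.
Renter's Relief Credit: 25% of the $15,600 excess over $54,000 is $3,900; credit = $3,975 − $3,900 = $75.
Total: $1,212 + $75 = $1,287.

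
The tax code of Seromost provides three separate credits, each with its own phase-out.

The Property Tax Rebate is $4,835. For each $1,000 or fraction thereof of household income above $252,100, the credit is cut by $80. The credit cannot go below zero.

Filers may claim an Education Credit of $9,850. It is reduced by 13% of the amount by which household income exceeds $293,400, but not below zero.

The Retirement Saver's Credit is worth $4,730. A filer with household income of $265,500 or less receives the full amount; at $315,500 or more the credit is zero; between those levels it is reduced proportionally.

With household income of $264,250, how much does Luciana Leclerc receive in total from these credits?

$18,375

Property Tax Rebate: income exceeds $252,100 by $12,150, which is 13 full-or-partial $1,000 increments; reduction = 13 × $80 = $1,040, leaving $3,795.
Education Credit: $264,250 is at or below the $293,400 threshold, so the full $9,850 applies.
Retirement Saver's Credit: $264,250 is at or below the $265,500 threshold, so the full $4,730 applies.
Total: $3,795 + $9,850 + $4,730 = $18,375.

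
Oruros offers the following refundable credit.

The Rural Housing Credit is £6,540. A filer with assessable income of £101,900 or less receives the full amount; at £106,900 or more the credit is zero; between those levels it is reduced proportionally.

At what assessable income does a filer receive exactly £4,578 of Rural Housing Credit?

£4,578 is 4,578/6,540 of the full £6,540, so 1,962/6,540 of the £5,000 range has been used: income = £101,900 + £5,000 × 1,962/6,540 = £103,400.

£103,400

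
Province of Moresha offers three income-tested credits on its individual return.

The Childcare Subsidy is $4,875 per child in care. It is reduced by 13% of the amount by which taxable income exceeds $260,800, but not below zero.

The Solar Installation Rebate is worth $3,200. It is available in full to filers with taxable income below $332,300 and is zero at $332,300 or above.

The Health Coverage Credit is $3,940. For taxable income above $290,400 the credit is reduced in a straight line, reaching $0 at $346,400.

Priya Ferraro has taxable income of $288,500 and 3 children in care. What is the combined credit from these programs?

$18,164

Childcare Subsidy: base = 3 × $4,875 = $14,625. 13% of the $27,700 excess over $260,800 is $3,601; credit = $14,625 − $3,601 = $11,024.
Solar Installation Rebate: $288,500 is below the $332,300 cutoff, so the full $3,200 applies.
Health Coverage Credit: $288,500 is at or below the $290,400 threshold, so the full $3,940 applies.
Total: $11,024 + $3,200 + $3,940 = $18,164.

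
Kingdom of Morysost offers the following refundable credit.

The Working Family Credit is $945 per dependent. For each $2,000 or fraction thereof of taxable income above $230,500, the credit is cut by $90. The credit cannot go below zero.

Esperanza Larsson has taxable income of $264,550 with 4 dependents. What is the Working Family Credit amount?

$2,160

Working Family Credit: base = 4 × $945 = $3,780. income exceeds $230,500 by $34,050, which is 18 full-or-partial $2,000 increments; reduction = 18 × $90 = $1,620, leaving $2,160.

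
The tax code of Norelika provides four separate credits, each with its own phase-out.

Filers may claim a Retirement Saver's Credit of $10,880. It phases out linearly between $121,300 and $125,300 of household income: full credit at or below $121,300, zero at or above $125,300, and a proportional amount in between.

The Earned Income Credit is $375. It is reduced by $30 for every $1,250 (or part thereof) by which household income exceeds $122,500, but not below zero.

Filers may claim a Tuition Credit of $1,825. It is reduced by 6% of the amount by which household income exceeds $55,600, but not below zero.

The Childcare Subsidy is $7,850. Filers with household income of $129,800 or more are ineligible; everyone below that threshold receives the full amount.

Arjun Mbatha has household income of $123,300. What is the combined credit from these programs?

$13,635

Retirement Saver's Credit: $123,300 is $2,000 into a $4,000 phase-out range, leaving 2,000/4,000 of the credit: $10,880 × 2,000/4,000 = $5,440.
Earned Income Credit: income exceeds $122,500 by $800, which is 1 full-or-partial $1,250 increment; reduction = 1 × $30 = $30, leaving $345.
Tuition Credit: 6% of the $67,700 excess over $55,600 is $4,062 ≥ base, so the credit is $0.
Childcare Subsidy: $123,300 is below the $129,800 cutoff, so the full $7,850 applies.
Total: $5,440 + $345 + $0 + $7,850 = $13,635.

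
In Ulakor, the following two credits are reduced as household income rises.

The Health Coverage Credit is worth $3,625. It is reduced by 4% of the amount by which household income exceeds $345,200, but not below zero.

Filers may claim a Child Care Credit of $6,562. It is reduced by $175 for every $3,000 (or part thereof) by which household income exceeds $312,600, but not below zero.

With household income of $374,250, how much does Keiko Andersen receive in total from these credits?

$5,350

Health Coverage Credit: 4% of the $29,050 excess over $345,200 is $1,162; credit = $3,625 − $1,162 = $2,463.
Child Care Credit: income exceeds $312,600 by $61,650, which is 21 full-or-partial $3,000 increments; reduction = 21 × $175 = $3,675, leaving $2,887.
Total: $2,463 + $2,887 = $5,350.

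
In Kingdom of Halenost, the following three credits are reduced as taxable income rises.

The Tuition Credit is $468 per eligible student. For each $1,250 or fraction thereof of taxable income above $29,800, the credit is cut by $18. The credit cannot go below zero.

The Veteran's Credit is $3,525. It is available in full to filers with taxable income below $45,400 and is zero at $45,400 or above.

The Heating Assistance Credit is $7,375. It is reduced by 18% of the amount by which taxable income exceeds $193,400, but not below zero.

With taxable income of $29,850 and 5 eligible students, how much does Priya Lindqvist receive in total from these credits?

$13,222

Tuition Credit: base = 5 × $468 = $2,340. income exceeds $29,800 by $50, which is 1 full-or-partial $1,250 increment; reduction = 1 × $18 = $18, leaving $2,322.
Veteran's Credit: $29,850 is below the $45,400 cutoff, so the full $3,525 applies.
Heating Assistance Credit: $29,850 is at or below the $193,400 threshold, so the full $7,375 applies.
Total: $2,322 + $3,525 + $7,375 = $13,222.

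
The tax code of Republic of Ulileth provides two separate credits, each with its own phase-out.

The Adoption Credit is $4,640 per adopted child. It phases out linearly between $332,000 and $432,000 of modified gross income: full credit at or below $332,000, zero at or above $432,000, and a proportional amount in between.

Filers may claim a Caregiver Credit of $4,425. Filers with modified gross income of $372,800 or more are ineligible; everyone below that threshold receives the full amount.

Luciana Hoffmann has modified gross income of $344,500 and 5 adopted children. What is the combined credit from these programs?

Adoption Credit: base = 5 × $4,640 = $23,200. $344,500 is $12,500 into a $100,000 phase-out range, leaving 87,500/100,000 of the credit: $23,200 × 87,500/100,000 = $20,300.
Caregiver Credit: $344,500 is below the $372,800 cutoff, so the full $4,425 applies.
Total: $20,300 + $4,425 = $24,725.

$24,725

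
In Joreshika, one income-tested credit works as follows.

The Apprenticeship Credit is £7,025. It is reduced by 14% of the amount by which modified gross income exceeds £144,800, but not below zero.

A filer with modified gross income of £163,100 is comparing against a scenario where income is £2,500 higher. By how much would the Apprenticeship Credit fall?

£350

At £163,100 — 14% of the £18,300 excess over £144,800 is £2,562; credit = £7,025 − £2,562 = £4,463.
At £165,600 — 14% of the £20,800 excess over £144,800 is £2,912; credit = £7,025 − £2,912 = £4,113.
Lost: £4,463 − £4,113 = £350.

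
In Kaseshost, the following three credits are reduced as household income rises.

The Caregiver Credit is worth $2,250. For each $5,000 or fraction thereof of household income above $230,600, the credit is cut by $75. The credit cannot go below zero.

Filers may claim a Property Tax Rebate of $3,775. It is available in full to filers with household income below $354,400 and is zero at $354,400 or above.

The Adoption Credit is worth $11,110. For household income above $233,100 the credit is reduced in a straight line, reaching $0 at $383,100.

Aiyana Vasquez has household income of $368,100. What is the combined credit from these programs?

Caregiver Credit: income exceeds $230,600 by $137,500, which is 28 full-or-partial $5,000 increments; reduction = 28 × $75 = $2,100, leaving $150.
Property Tax Rebate: $368,100 meets or exceeds the $354,400 cutoff, so the credit is $0.
Adoption Credit: $368,100 is $135,000 into a $150,000 phase-out range, leaving 15,000/150,000 of the credit: $11,110 × 15,000/150,000 = $1,111.
Total: $150 + $0 + $1,111 = $1,261.

$1,261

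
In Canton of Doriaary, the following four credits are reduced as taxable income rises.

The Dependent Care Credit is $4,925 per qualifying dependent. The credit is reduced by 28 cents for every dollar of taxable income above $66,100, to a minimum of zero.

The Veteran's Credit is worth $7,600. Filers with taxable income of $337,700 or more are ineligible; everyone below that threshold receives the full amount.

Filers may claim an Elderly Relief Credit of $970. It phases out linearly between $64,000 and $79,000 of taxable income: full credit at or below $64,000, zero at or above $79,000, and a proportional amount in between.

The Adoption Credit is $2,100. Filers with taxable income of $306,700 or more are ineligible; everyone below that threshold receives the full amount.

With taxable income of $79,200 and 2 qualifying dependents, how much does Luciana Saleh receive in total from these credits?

$15,882

Dependent Care Credit: base = 2 × $4,925 = $9,850. 28% of the $13,100 excess over $66,100 is $3,668; credit = $9,850 − $3,668 = $6,182.
Veteran's Credit: $79,200 is below the $337,700 cutoff, so the full $7,600 applies.
Elderly Relief Credit: $79,200 is at or above $79,000, so the credit is $0.
Adoption Credit: $79,200 is below the $306,700 cutoff, so the full $2,100 applies.
Total: $6,182 + $7,600 + $0 + $2,100 = $15,882.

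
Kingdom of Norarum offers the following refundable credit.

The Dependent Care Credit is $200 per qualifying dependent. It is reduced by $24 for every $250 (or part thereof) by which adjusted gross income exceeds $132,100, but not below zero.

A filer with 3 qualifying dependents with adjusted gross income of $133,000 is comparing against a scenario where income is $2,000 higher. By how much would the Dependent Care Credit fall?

At $133,000 — base = 3 × $200 = $600. income exceeds $132,100 by $900, which is 4 full-or-partial $250 increments; reduction = 4 × $24 = $96, leaving $504.
At $135,000 — base = 3 × $200 = $600. income exceeds $132,100 by $2,900, which is 12 full-or-partial $250 increments; reduction = 12 × $24 = $288, leaving $312.
Lost: $504 − $312 = $192.

$192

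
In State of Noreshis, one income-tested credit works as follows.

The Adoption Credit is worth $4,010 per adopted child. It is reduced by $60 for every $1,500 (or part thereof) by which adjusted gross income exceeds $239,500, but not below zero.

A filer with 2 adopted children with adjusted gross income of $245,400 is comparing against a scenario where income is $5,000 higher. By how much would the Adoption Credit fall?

$240

At $245,400 — base = 2 × $4,010 = $8,020. income exceeds $239,500 by $5,900, which is 4 full-or-partial $1,500 increments; reduction = 4 × $60 = $240, leaving $7,780.
At $250,400 — base = 2 × $4,010 = $8,020. income exceeds $239,500 by $10,900, which is 8 full-or-partial $1,500 increments; reduction = 8 × $60 = $480, leaving $7,540.
Lost: $7,780 − $7,540 = $240.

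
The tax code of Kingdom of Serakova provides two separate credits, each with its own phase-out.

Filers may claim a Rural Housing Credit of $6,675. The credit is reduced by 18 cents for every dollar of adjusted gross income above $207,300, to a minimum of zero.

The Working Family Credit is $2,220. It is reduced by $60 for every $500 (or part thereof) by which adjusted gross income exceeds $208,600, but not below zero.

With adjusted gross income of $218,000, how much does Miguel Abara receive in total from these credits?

Rural Housing Credit: 18% of the $10,700 excess over $207,300 is $1,926; credit = $6,675 − $1,926 = $4,749.
Working Family Credit: income exceeds $208,600 by $9,400, which is 19 full-or-partial $500 increments; reduction = 19 × $60 = $1,140, leaving $1,080.
Total: $4,749 + $1,080 = $5,829.

$5,829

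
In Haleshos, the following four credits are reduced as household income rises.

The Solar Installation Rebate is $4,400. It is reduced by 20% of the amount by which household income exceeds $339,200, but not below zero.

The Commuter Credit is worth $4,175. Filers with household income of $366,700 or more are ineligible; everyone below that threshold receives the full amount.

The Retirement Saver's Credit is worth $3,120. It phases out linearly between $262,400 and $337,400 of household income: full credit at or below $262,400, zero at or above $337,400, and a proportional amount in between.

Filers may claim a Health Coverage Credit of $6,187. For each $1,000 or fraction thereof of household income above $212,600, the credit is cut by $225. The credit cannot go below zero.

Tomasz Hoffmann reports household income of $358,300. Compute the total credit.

$4,755

Solar Installation Rebate: 20% of the $19,100 excess over $339,200 is $3,820; credit = $4,400 − $3,820 = $580.
Commuter Credit: $358,300 is below the $366,700 cutoff, so the full $4,175 applies.
Retirement Saver's Credit: $358,300 is at or above $337,400, so the credit is $0.
Health Coverage Credit: income exceeds $212,600 by $145,700 → 146 increments × $225 = $32,850 ≥ base, so the credit is $0.
Total: $580 + $4,175 + $0 + $0 = $4,755.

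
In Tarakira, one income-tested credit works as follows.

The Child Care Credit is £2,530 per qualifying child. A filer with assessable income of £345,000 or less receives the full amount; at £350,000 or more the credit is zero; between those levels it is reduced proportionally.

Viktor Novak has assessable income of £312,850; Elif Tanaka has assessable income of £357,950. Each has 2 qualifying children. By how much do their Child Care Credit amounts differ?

£5,060

Viktor (£312,850): Child Care Credit: base = 2 × £2,530 = £5,060. £312,850 is at or below the £345,000 threshold, so the full £5,060 applies.
Elif (£357,950): Child Care Credit: base = 2 × £2,530 = £5,060. £357,950 is at or above £350,000, so the credit is £0.
Difference: |£5,060 − £0| = £5,060.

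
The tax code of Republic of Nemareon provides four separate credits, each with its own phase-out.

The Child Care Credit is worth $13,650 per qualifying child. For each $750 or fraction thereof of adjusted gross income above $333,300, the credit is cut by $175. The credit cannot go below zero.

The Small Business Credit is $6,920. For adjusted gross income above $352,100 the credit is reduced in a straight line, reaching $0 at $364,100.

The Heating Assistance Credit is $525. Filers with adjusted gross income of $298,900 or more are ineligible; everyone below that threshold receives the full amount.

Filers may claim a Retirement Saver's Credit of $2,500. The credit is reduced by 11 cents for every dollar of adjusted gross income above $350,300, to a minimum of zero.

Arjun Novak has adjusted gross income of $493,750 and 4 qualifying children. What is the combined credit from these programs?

Child Care Credit: base = 4 × $13,650 = $54,600. income exceeds $333,300 by $160,450, which is 214 full-or-partial $750 increments; reduction = 214 × $175 = $37,450, leaving $17,150.
Small Business Credit: $493,750 is at or above $364,100, so the credit is $0.
Heating Assistance Credit: $493,750 meets or exceeds the $298,900 cutoff, so the credit is $0.
Retirement Saver's Credit: 11% of the $143,450 excess over $350,300 is $15,779.50 ≥ base, so the credit is $0.
Total: $17,150 + $0 + $0 + $0 = $17,150.

$17,150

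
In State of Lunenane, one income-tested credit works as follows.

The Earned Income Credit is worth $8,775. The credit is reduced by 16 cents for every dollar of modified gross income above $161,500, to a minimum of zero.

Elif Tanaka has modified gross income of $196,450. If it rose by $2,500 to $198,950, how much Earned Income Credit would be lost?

$400

At $196,450 — 16% of the $34,950 excess over $161,500 is $5,592; credit = $8,775 − $5,592 = $3,183.
At $198,950 — 16% of the $37,450 excess over $161,500 is $5,992; credit = $8,775 − $5,992 = $2,783.
Lost: $3,183 − $2,783 = $400.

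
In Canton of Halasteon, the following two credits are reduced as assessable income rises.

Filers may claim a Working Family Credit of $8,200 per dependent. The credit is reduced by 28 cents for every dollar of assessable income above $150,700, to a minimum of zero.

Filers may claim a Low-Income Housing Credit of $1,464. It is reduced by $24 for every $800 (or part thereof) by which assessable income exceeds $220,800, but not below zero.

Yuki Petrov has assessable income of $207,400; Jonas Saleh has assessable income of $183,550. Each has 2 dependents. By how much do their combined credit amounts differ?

$6,678

Yuki ($207,400): Working Family Credit: base = 2 × $8,200 = $16,400. 28% of the $56,700 excess over $150,700 is $15,876; credit = $16,400 − $15,876 = $524. Low-Income Housing Credit: $207,400 is at or below the $220,800 threshold, so the full $1,464 applies. total $524 + $1,464 = $1,988
Jonas ($183,550): Working Family Credit: base = 2 × $8,200 = $16,400. 28% of the $32,850 excess over $150,700 is $9,198; credit = $16,400 − $9,198 = $7,202. Low-Income Housing Credit: $183,550 is at or below the $220,800 threshold, so the full $1,464 applies. total $7,202 + $1,464 = $8,666
Difference: |$1,988 − $8,666| = $6,678.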